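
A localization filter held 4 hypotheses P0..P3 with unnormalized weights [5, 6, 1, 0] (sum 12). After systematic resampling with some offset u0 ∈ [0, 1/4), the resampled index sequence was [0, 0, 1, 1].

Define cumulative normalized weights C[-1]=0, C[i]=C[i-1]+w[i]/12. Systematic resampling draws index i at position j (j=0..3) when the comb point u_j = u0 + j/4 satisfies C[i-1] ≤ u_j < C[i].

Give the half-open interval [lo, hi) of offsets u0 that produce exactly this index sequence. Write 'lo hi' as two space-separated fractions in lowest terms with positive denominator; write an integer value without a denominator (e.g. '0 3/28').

C = [5/12, 11/12, 1, 1]
j=0 picked index 0: u0 ∈ [0, 5/12)
j=1 picked index 0: u0 ∈ [-1/4, 1/6)
j=2 picked index 1: u0 ∈ [-1/12, 5/12)
j=3 picked index 1: u0 ∈ [-1/3, 1/6)
intersection: [0, 1/6)

0 1/6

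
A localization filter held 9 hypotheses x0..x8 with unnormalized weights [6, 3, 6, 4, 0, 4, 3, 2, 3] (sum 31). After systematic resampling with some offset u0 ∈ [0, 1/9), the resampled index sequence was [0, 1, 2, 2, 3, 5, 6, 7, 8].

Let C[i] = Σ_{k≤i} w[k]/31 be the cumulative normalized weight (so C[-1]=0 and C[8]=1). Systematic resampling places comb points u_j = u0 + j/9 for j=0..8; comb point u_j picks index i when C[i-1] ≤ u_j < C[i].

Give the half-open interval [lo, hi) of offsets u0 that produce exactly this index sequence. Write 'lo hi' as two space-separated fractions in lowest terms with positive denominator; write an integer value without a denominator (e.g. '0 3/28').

23/279 1/9

C = [6/31, 9/31, 15/31, 19/31, 19/31, 23/31, 26/31, 28/31, 1]
j=0 picked index 0: u0 ∈ [0, 6/31)
j=1 picked index 1: u0 ∈ [23/279, 50/279)
j=2 picked index 2: u0 ∈ [19/279, 73/279)
j=3 picked index 2: u0 ∈ [-4/93, 14/93)
j=4 picked index 3: u0 ∈ [11/279, 47/279)
j=5 picked index 5: u0 ∈ [16/279, 52/279)
j=6 picked index 6: u0 ∈ [7/93, 16/93)
j=7 picked index 7: u0 ∈ [17/279, 35/279)
j=8 picked index 8: u0 ∈ [4/279, 1/9)
intersection: [23/279, 1/9)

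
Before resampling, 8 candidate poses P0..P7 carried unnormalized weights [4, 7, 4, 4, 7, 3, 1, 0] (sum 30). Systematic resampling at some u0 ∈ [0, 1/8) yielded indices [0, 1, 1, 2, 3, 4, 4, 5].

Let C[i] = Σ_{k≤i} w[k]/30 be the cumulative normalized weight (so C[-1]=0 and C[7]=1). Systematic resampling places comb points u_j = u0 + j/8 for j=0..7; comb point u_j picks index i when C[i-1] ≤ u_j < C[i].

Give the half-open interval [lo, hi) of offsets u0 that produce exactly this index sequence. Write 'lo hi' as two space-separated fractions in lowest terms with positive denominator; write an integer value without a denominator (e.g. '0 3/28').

1/120 11/120

C = [2/15, 11/30, 1/2, 19/30, 13/15, 29/30, 1, 1]
j=0 picked index 0: u0 ∈ [0, 2/15)
j=1 picked index 1: u0 ∈ [1/120, 29/120)
j=2 picked index 1: u0 ∈ [-7/60, 7/60)
j=3 picked index 2: u0 ∈ [-1/120, 1/8)
j=4 picked index 3: u0 ∈ [0, 2/15)
j=5 picked index 4: u0 ∈ [1/120, 29/120)
j=6 picked index 4: u0 ∈ [-7/60, 7/60)
j=7 picked index 5: u0 ∈ [-1/120, 11/120)
intersection: [1/120, 11/120)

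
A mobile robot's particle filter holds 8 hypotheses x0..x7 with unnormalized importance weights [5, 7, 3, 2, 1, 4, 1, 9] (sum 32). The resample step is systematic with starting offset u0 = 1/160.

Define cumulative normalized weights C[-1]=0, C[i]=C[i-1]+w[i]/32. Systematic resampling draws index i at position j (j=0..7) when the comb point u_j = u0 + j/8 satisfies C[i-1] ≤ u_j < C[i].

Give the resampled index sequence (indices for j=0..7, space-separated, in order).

0 0 1 2 3 5 7 7

C = [5/32, 3/8, 15/32, 17/32, 9/16, 11/16, 23/32, 1]
j=0: u_0=1/160 ∈ [0, 5/32) → index 0
j=1: u_1=21/160 ∈ [0, 5/32) → index 0
j=2: u_2=41/160 ∈ [5/32, 3/8) → index 1
j=3: u_3=61/160 ∈ [3/8, 15/32) → index 2
j=4: u_4=81/160 ∈ [15/32, 17/32) → index 3
j=5: u_5=101/160 ∈ [9/16, 11/16) → index 5
j=6: u_6=121/160 ∈ [23/32, 1) → index 7
j=7: u_7=141/160 ∈ [23/32, 1) → index 7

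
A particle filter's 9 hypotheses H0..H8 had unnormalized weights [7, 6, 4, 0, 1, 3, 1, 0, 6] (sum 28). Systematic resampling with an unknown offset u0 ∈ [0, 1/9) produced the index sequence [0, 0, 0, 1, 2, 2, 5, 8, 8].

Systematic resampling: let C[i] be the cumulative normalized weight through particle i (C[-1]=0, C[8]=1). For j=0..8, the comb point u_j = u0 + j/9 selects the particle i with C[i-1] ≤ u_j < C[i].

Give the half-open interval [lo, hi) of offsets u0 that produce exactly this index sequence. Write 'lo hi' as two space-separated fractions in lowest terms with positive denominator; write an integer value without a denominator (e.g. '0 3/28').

5/252 1/36

C = [1/4, 13/28, 17/28, 17/28, 9/14, 3/4, 11/14, 11/14, 1]
j=0 picked index 0: u0 ∈ [0, 1/4)
j=1 picked index 0: u0 ∈ [-1/9, 5/36)
j=2 picked index 0: u0 ∈ [-2/9, 1/36)
j=3 picked index 1: u0 ∈ [-1/12, 11/84)
j=4 picked index 2: u0 ∈ [5/252, 41/252)
j=5 picked index 2: u0 ∈ [-23/252, 13/252)
j=6 picked index 5: u0 ∈ [-1/42, 1/12)
j=7 picked index 8: u0 ∈ [1/126, 2/9)
j=8 picked index 8: u0 ∈ [-13/126, 1/9)
intersection: [5/252, 1/36)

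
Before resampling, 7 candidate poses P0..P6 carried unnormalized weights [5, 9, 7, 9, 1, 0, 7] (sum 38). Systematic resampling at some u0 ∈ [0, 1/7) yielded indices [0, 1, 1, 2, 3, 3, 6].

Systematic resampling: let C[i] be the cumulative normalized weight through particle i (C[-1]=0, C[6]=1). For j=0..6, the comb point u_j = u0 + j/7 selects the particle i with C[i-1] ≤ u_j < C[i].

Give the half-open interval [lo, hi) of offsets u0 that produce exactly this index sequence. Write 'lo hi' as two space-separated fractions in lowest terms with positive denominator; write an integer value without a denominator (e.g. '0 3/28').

C = [5/38, 7/19, 21/38, 15/19, 31/38, 31/38, 1]
j=0 picked index 0: u0 ∈ [0, 5/38)
j=1 picked index 1: u0 ∈ [-3/266, 30/133)
j=2 picked index 1: u0 ∈ [-41/266, 11/133)
j=3 picked index 2: u0 ∈ [-8/133, 33/266)
j=4 picked index 3: u0 ∈ [-5/266, 29/133)
j=5 picked index 3: u0 ∈ [-43/266, 10/133)
j=6 picked index 6: u0 ∈ [-11/266, 1/7)
intersection: [0, 10/133)

0 10/133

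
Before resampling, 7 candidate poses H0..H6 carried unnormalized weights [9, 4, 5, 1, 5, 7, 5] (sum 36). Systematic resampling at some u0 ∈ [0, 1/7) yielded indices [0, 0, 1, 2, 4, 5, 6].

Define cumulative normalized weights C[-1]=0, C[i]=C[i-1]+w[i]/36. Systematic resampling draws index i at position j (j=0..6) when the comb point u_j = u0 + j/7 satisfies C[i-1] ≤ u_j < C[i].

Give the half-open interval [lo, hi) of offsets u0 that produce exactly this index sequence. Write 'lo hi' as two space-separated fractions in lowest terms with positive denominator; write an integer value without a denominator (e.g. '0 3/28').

1/252 1/14

C = [1/4, 13/36, 1/2, 19/36, 2/3, 31/36, 1]
j=0 picked index 0: u0 ∈ [0, 1/4)
j=1 picked index 0: u0 ∈ [-1/7, 3/28)
j=2 picked index 1: u0 ∈ [-1/28, 19/252)
j=3 picked index 2: u0 ∈ [-17/252, 1/14)
j=4 picked index 4: u0 ∈ [-11/252, 2/21)
j=5 picked index 5: u0 ∈ [-1/21, 37/252)
j=6 picked index 6: u0 ∈ [1/252, 1/7)
intersection: [1/252, 1/14)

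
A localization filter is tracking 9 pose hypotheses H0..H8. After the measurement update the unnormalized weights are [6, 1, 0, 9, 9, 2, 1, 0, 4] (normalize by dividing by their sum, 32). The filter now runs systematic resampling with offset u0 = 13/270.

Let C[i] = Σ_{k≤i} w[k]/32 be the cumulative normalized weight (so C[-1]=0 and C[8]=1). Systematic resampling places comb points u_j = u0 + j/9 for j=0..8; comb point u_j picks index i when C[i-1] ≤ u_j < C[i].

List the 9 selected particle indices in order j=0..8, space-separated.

0 0 3 3 3 4 4 5 8

C = [3/16, 7/32, 7/32, 1/2, 25/32, 27/32, 7/8, 7/8, 1]
j=0: u_0=13/270 ∈ [0, 3/16) → index 0
j=1: u_1=43/270 ∈ [0, 3/16) → index 0
j=2: u_2=73/270 ∈ [7/32, 1/2) → index 3
j=3: u_3=103/270 ∈ [7/32, 1/2) → index 3
j=4: u_4=133/270 ∈ [7/32, 1/2) → index 3
j=5: u_5=163/270 ∈ [1/2, 25/32) → index 4
j=6: u_6=193/270 ∈ [1/2, 25/32) → index 4
j=7: u_7=223/270 ∈ [25/32, 27/32) → index 5
j=8: u_8=253/270 ∈ [7/8, 1) → index 8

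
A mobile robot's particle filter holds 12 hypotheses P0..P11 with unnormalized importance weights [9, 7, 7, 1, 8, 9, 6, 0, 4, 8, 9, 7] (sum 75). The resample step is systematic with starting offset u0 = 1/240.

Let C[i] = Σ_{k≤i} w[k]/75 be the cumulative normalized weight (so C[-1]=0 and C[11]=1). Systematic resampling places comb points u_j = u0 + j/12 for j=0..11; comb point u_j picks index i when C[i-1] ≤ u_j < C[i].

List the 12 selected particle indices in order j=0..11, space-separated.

0 0 1 2 4 4 5 6 8 9 10 11

C = [3/25, 16/75, 23/75, 8/25, 32/75, 41/75, 47/75, 47/75, 17/25, 59/75, 68/75, 1]
j=0: u_0=1/240 ∈ [0, 3/25) → index 0
j=1: u_1=7/80 ∈ [0, 3/25) → index 0
j=2: u_2=41/240 ∈ [3/25, 16/75) → index 1
j=3: u_3=61/240 ∈ [16/75, 23/75) → index 2
j=4: u_4=27/80 ∈ [8/25, 32/75) → index 4
j=5: u_5=101/240 ∈ [8/25, 32/75) → index 4
j=6: u_6=121/240 ∈ [32/75, 41/75) → index 5
j=7: u_7=47/80 ∈ [41/75, 47/75) → index 6
j=8: u_8=161/240 ∈ [47/75, 17/25) → index 8
j=9: u_9=181/240 ∈ [17/25, 59/75) → index 9
j=10: u_10=67/80 ∈ [59/75, 68/75) → index 10
j=11: u_11=221/240 ∈ [68/75, 1) → index 11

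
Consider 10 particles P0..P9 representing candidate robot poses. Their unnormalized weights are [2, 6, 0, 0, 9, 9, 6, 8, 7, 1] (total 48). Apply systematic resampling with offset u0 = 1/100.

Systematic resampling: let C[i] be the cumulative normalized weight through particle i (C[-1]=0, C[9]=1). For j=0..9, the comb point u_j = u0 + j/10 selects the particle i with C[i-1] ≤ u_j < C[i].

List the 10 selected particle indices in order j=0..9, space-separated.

0 1 4 4 5 5 6 7 7 8

C = [1/24, 1/6, 1/6, 1/6, 17/48, 13/24, 2/3, 5/6, 47/48, 1]
j=0: u_0=1/100 ∈ [0, 1/24) → index 0
j=1: u_1=11/100 ∈ [1/24, 1/6) → index 1
j=2: u_2=21/100 ∈ [1/6, 17/48) → index 4
j=3: u_3=31/100 ∈ [1/6, 17/48) → index 4
j=4: u_4=41/100 ∈ [17/48, 13/24) → index 5
j=5: u_5=51/100 ∈ [17/48, 13/24) → index 5
j=6: u_6=61/100 ∈ [13/24, 2/3) → index 6
j=7: u_7=71/100 ∈ [2/3, 5/6) → index 7
j=8: u_8=81/100 ∈ [2/3, 5/6) → index 7
j=9: u_9=91/100 ∈ [5/6, 47/48) → index 8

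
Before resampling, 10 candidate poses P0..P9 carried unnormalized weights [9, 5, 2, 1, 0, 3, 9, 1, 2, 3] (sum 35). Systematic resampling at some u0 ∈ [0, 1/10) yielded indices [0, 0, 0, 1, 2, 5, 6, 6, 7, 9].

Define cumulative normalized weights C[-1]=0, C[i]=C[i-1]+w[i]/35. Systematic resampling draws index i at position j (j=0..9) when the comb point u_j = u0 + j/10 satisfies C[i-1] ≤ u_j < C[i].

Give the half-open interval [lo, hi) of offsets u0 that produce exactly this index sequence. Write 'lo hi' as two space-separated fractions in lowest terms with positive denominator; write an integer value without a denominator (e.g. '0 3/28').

1/35 2/35

C = [9/35, 2/5, 16/35, 17/35, 17/35, 4/7, 29/35, 6/7, 32/35, 1]
j=0 picked index 0: u0 ∈ [0, 9/35)
j=1 picked index 0: u0 ∈ [-1/10, 11/70)
j=2 picked index 0: u0 ∈ [-1/5, 2/35)
j=3 picked index 1: u0 ∈ [-3/70, 1/10)
j=4 picked index 2: u0 ∈ [0, 2/35)
j=5 picked index 5: u0 ∈ [-1/70, 1/14)
j=6 picked index 6: u0 ∈ [-1/35, 8/35)
j=7 picked index 6: u0 ∈ [-9/70, 9/70)
j=8 picked index 7: u0 ∈ [1/35, 2/35)
j=9 picked index 9: u0 ∈ [1/70, 1/10)
intersection: [1/35, 2/35)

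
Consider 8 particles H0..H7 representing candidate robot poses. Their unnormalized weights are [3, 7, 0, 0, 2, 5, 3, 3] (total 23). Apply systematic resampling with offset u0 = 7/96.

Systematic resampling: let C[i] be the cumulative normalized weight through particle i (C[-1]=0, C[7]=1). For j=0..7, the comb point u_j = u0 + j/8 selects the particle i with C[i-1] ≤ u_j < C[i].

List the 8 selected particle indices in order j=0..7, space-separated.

C = [3/23, 10/23, 10/23, 10/23, 12/23, 17/23, 20/23, 1]
j=0: u_0=7/96 ∈ [0, 3/23) → index 0
j=1: u_1=19/96 ∈ [3/23, 10/23) → index 1
j=2: u_2=31/96 ∈ [3/23, 10/23) → index 1
j=3: u_3=43/96 ∈ [10/23, 12/23) → index 4
j=4: u_4=55/96 ∈ [12/23, 17/23) → index 5
j=5: u_5=67/96 ∈ [12/23, 17/23) → index 5
j=6: u_6=79/96 ∈ [17/23, 20/23) → index 6
j=7: u_7=91/96 ∈ [20/23, 1) → index 7

0 1 1 4 5 5 6 7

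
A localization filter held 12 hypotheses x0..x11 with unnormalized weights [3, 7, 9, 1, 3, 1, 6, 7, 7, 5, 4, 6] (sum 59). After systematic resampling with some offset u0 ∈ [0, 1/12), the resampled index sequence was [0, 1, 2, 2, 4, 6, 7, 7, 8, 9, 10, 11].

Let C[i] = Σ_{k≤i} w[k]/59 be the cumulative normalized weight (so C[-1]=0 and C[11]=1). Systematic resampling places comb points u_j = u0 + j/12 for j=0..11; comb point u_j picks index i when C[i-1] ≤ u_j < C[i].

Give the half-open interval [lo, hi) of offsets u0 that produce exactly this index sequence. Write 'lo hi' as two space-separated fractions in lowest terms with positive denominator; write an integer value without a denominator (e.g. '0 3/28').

1/118 31/708

C = [3/59, 10/59, 19/59, 20/59, 23/59, 24/59, 30/59, 37/59, 44/59, 49/59, 53/59, 1]
j=0 picked index 0: u0 ∈ [0, 3/59)
j=1 picked index 1: u0 ∈ [-23/708, 61/708)
j=2 picked index 2: u0 ∈ [1/354, 55/354)
j=3 picked index 2: u0 ∈ [-19/236, 17/236)
j=4 picked index 4: u0 ∈ [1/177, 10/177)
j=5 picked index 6: u0 ∈ [-7/708, 65/708)
j=6 picked index 7: u0 ∈ [1/118, 15/118)
j=7 picked index 7: u0 ∈ [-53/708, 31/708)
j=8 picked index 8: u0 ∈ [-7/177, 14/177)
j=9 picked index 9: u0 ∈ [-1/236, 19/236)
j=10 picked index 10: u0 ∈ [-1/354, 23/354)
j=11 picked index 11: u0 ∈ [-13/708, 1/12)
intersection: [1/118, 31/708)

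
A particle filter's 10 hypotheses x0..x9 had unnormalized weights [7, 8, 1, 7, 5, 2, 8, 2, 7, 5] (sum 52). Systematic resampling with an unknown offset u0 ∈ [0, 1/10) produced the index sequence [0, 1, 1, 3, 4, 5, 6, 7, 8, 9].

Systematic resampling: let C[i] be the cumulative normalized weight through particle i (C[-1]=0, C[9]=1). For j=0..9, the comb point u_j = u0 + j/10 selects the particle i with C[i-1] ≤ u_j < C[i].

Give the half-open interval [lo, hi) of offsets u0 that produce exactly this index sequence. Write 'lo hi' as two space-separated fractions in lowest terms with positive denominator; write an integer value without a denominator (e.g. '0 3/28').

C = [7/52, 15/52, 4/13, 23/52, 7/13, 15/26, 19/26, 10/13, 47/52, 1]
j=0 picked index 0: u0 ∈ [0, 7/52)
j=1 picked index 1: u0 ∈ [9/260, 49/260)
j=2 picked index 1: u0 ∈ [-17/260, 23/260)
j=3 picked index 3: u0 ∈ [1/130, 37/260)
j=4 picked index 4: u0 ∈ [11/260, 9/65)
j=5 picked index 5: u0 ∈ [1/26, 1/13)
j=6 picked index 6: u0 ∈ [-3/130, 17/130)
j=7 picked index 7: u0 ∈ [2/65, 9/130)
j=8 picked index 8: u0 ∈ [-2/65, 27/260)
j=9 picked index 9: u0 ∈ [1/260, 1/10)
intersection: [11/260, 9/130)

11/260 9/130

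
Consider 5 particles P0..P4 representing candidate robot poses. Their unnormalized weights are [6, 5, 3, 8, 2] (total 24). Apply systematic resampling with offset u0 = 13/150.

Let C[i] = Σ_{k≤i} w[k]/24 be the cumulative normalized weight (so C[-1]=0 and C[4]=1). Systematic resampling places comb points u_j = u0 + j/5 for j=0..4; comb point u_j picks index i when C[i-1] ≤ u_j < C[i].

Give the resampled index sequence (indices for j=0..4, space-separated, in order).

0 1 2 3 3

C = [1/4, 11/24, 7/12, 11/12, 1]
j=0: u_0=13/150 ∈ [0, 1/4) → index 0
j=1: u_1=43/150 ∈ [1/4, 11/24) → index 1
j=2: u_2=73/150 ∈ [11/24, 7/12) → index 2
j=3: u_3=103/150 ∈ [7/12, 11/12) → index 3
j=4: u_4=133/150 ∈ [7/12, 11/12) → index 3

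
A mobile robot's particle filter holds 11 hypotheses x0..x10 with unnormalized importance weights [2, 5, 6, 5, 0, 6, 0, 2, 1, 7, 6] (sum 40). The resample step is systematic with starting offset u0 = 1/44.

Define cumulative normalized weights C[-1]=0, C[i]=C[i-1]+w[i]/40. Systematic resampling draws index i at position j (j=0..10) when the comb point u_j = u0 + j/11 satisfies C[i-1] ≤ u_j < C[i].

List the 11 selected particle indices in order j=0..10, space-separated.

0 1 2 2 3 5 5 8 9 9 10

C = [1/20, 7/40, 13/40, 9/20, 9/20, 3/5, 3/5, 13/20, 27/40, 17/20, 1]
j=0: u_0=1/44 ∈ [0, 1/20) → index 0
j=1: u_1=5/44 ∈ [1/20, 7/40) → index 1
j=2: u_2=9/44 ∈ [7/40, 13/40) → index 2
j=3: u_3=13/44 ∈ [7/40, 13/40) → index 2
j=4: u_4=17/44 ∈ [13/40, 9/20) → index 3
j=5: u_5=21/44 ∈ [9/20, 3/5) → index 5
j=6: u_6=25/44 ∈ [9/20, 3/5) → index 5
j=7: u_7=29/44 ∈ [13/20, 27/40) → index 8
j=8: u_8=3/4 ∈ [27/40, 17/20) → index 9
j=9: u_9=37/44 ∈ [27/40, 17/20) → index 9
j=10: u_10=41/44 ∈ [17/20, 1) → index 10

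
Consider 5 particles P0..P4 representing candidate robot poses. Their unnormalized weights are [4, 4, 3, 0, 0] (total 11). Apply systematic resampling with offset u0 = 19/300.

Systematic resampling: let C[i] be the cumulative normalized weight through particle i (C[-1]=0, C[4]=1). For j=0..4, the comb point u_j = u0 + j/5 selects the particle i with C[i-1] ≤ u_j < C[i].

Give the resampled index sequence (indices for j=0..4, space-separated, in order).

0 0 1 1 2

C = [4/11, 8/11, 1, 1, 1]
j=0: u_0=19/300 ∈ [0, 4/11) → index 0
j=1: u_1=79/300 ∈ [0, 4/11) → index 0
j=2: u_2=139/300 ∈ [4/11, 8/11) → index 1
j=3: u_3=199/300 ∈ [4/11, 8/11) → index 1
j=4: u_4=259/300 ∈ [8/11, 1) → index 2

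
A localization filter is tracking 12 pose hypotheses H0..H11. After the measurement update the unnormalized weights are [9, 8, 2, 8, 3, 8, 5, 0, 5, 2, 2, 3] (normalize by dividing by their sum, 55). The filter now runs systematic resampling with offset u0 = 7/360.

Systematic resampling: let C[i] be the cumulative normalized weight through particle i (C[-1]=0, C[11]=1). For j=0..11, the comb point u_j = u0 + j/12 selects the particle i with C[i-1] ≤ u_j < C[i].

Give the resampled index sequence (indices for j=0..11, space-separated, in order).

0 0 1 1 3 3 4 5 5 6 8 10

C = [9/55, 17/55, 19/55, 27/55, 6/11, 38/55, 43/55, 43/55, 48/55, 10/11, 52/55, 1]
j=0: u_0=7/360 ∈ [0, 9/55) → index 0
j=1: u_1=37/360 ∈ [0, 9/55) → index 0
j=2: u_2=67/360 ∈ [9/55, 17/55) → index 1
j=3: u_3=97/360 ∈ [9/55, 17/55) → index 1
j=4: u_4=127/360 ∈ [19/55, 27/55) → index 3
j=5: u_5=157/360 ∈ [19/55, 27/55) → index 3
j=6: u_6=187/360 ∈ [27/55, 6/11) → index 4
j=7: u_7=217/360 ∈ [6/11, 38/55) → index 5
j=8: u_8=247/360 ∈ [6/11, 38/55) → index 5
j=9: u_9=277/360 ∈ [38/55, 43/55) → index 6
j=10: u_10=307/360 ∈ [43/55, 48/55) → index 8
j=11: u_11=337/360 ∈ [10/11, 52/55) → index 10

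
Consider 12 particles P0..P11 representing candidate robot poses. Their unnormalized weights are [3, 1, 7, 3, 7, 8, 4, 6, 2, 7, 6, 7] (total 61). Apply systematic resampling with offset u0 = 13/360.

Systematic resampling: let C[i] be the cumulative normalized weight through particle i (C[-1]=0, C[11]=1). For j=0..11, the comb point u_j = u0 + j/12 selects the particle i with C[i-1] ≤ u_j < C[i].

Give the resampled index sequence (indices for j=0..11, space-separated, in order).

0 2 3 4 5 5 6 7 9 9 10 11

C = [3/61, 4/61, 11/61, 14/61, 21/61, 29/61, 33/61, 39/61, 41/61, 48/61, 54/61, 1]
j=0: u_0=13/360 ∈ [0, 3/61) → index 0
j=1: u_1=43/360 ∈ [4/61, 11/61) → index 2
j=2: u_2=73/360 ∈ [11/61, 14/61) → index 3
j=3: u_3=103/360 ∈ [14/61, 21/61) → index 4
j=4: u_4=133/360 ∈ [21/61, 29/61) → index 5
j=5: u_5=163/360 ∈ [21/61, 29/61) → index 5
j=6: u_6=193/360 ∈ [29/61, 33/61) → index 6
j=7: u_7=223/360 ∈ [33/61, 39/61) → index 7
j=8: u_8=253/360 ∈ [41/61, 48/61) → index 9
j=9: u_9=283/360 ∈ [41/61, 48/61) → index 9
j=10: u_10=313/360 ∈ [48/61, 54/61) → index 10
j=11: u_11=343/360 ∈ [54/61, 1) → index 11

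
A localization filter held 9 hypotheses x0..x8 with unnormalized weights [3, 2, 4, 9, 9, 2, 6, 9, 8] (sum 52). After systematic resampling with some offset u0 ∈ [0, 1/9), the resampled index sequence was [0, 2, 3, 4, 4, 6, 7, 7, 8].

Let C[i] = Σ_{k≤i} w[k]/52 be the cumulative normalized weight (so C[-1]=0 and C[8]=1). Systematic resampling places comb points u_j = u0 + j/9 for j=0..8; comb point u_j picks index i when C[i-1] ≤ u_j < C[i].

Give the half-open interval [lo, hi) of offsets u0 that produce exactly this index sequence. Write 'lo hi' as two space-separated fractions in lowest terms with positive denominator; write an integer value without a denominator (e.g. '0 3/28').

C = [3/52, 5/52, 9/52, 9/26, 27/52, 29/52, 35/52, 11/13, 1]
j=0 picked index 0: u0 ∈ [0, 3/52)
j=1 picked index 2: u0 ∈ [-7/468, 29/468)
j=2 picked index 3: u0 ∈ [-23/468, 29/234)
j=3 picked index 4: u0 ∈ [1/78, 29/156)
j=4 picked index 4: u0 ∈ [-23/234, 35/468)
j=5 picked index 6: u0 ∈ [1/468, 55/468)
j=6 picked index 7: u0 ∈ [1/156, 7/39)
j=7 picked index 7: u0 ∈ [-49/468, 8/117)
j=8 picked index 8: u0 ∈ [-5/117, 1/9)
intersection: [1/78, 3/52)

1/78 3/52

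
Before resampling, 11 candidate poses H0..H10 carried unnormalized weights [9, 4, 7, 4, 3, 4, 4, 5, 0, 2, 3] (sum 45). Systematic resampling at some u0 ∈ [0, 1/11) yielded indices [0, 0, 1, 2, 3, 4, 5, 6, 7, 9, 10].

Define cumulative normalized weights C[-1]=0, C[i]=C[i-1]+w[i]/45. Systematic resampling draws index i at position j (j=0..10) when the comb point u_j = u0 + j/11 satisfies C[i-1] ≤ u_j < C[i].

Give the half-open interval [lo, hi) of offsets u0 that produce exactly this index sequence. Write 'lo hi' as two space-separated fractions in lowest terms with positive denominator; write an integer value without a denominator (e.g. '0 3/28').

8/99 1/11

C = [1/5, 13/45, 4/9, 8/15, 3/5, 31/45, 7/9, 8/9, 8/9, 14/15, 1]
j=0 picked index 0: u0 ∈ [0, 1/5)
j=1 picked index 0: u0 ∈ [-1/11, 6/55)
j=2 picked index 1: u0 ∈ [1/55, 53/495)
j=3 picked index 2: u0 ∈ [8/495, 17/99)
j=4 picked index 3: u0 ∈ [8/99, 28/165)
j=5 picked index 4: u0 ∈ [13/165, 8/55)
j=6 picked index 5: u0 ∈ [3/55, 71/495)
j=7 picked index 6: u0 ∈ [26/495, 14/99)
j=8 picked index 7: u0 ∈ [5/99, 16/99)
j=9 picked index 9: u0 ∈ [7/99, 19/165)
j=10 picked index 10: u0 ∈ [4/165, 1/11)
intersection: [8/99, 1/11)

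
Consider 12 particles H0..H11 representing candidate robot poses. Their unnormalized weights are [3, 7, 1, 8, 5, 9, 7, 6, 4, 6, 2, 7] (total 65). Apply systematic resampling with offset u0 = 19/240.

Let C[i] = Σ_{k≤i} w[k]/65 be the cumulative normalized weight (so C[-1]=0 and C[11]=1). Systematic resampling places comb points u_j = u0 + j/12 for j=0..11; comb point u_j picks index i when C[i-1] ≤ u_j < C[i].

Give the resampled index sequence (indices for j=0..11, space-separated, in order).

1 2 3 4 5 5 6 7 8 9 11 11

C = [3/65, 2/13, 11/65, 19/65, 24/65, 33/65, 8/13, 46/65, 10/13, 56/65, 58/65, 1]
j=0: u_0=19/240 ∈ [3/65, 2/13) → index 1
j=1: u_1=13/80 ∈ [2/13, 11/65) → index 2
j=2: u_2=59/240 ∈ [11/65, 19/65) → index 3
j=3: u_3=79/240 ∈ [19/65, 24/65) → index 4
j=4: u_4=33/80 ∈ [24/65, 33/65) → index 5
j=5: u_5=119/240 ∈ [24/65, 33/65) → index 5
j=6: u_6=139/240 ∈ [33/65, 8/13) → index 6
j=7: u_7=53/80 ∈ [8/13, 46/65) → index 7
j=8: u_8=179/240 ∈ [46/65, 10/13) → index 8
j=9: u_9=199/240 ∈ [10/13, 56/65) → index 9
j=10: u_10=73/80 ∈ [58/65, 1) → index 11
j=11: u_11=239/240 ∈ [58/65, 1) → index 11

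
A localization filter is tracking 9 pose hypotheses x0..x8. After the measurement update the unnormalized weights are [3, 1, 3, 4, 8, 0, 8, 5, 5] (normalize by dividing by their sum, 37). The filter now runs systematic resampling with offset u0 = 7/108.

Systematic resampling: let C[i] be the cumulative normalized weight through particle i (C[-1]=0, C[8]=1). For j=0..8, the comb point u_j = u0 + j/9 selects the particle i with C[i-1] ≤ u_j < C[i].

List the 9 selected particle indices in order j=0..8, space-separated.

0 2 3 4 4 6 7 7 8

C = [3/37, 4/37, 7/37, 11/37, 19/37, 19/37, 27/37, 32/37, 1]
j=0: u_0=7/108 ∈ [0, 3/37) → index 0
j=1: u_1=19/108 ∈ [4/37, 7/37) → index 2
j=2: u_2=31/108 ∈ [7/37, 11/37) → index 3
j=3: u_3=43/108 ∈ [11/37, 19/37) → index 4
j=4: u_4=55/108 ∈ [11/37, 19/37) → index 4
j=5: u_5=67/108 ∈ [19/37, 27/37) → index 6
j=6: u_6=79/108 ∈ [27/37, 32/37) → index 7
j=7: u_7=91/108 ∈ [27/37, 32/37) → index 7
j=8: u_8=103/108 ∈ [32/37, 1) → index 8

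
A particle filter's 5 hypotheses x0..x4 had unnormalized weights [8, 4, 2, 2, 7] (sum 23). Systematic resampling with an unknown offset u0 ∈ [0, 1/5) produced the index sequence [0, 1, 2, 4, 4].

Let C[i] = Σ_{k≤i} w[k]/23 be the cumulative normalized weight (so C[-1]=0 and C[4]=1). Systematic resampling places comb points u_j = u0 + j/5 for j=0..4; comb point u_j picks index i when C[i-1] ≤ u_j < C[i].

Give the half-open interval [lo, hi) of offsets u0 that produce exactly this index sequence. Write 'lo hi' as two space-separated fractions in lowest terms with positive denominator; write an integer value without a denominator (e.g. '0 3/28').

C = [8/23, 12/23, 14/23, 16/23, 1]
j=0 picked index 0: u0 ∈ [0, 8/23)
j=1 picked index 1: u0 ∈ [17/115, 37/115)
j=2 picked index 2: u0 ∈ [14/115, 24/115)
j=3 picked index 4: u0 ∈ [11/115, 2/5)
j=4 picked index 4: u0 ∈ [-12/115, 1/5)
intersection: [17/115, 1/5)

17/115 1/5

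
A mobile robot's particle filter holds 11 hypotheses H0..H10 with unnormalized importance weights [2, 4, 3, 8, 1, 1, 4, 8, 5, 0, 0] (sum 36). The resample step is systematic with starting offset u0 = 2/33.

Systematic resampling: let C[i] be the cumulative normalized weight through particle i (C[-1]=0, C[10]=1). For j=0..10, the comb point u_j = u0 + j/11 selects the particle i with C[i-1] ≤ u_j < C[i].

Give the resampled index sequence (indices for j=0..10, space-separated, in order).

1 1 2 3 3 5 6 7 7 8 8

C = [1/18, 1/6, 1/4, 17/36, 1/2, 19/36, 23/36, 31/36, 1, 1, 1]
j=0: u_0=2/33 ∈ [1/18, 1/6) → index 1
j=1: u_1=5/33 ∈ [1/18, 1/6) → index 1
j=2: u_2=8/33 ∈ [1/6, 1/4) → index 2
j=3: u_3=1/3 ∈ [1/4, 17/36) → index 3
j=4: u_4=14/33 ∈ [1/4, 17/36) → index 3
j=5: u_5=17/33 ∈ [1/2, 19/36) → index 5
j=6: u_6=20/33 ∈ [19/36, 23/36) → index 6
j=7: u_7=23/33 ∈ [23/36, 31/36) → index 7
j=8: u_8=26/33 ∈ [23/36, 31/36) → index 7
j=9: u_9=29/33 ∈ [31/36, 1) → index 8
j=10: u_10=32/33 ∈ [31/36, 1) → index 8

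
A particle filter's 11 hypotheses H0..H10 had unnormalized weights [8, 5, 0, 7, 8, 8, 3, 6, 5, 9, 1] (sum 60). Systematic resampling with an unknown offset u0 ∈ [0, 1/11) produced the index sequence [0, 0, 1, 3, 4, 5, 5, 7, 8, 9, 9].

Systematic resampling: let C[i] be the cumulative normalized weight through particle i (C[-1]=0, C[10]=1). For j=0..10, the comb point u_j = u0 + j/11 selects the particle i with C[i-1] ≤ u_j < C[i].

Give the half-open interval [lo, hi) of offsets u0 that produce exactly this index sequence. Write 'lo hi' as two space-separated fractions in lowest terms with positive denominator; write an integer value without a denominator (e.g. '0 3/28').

1/44 23/660

C = [2/15, 13/60, 13/60, 1/3, 7/15, 3/5, 13/20, 3/4, 5/6, 59/60, 1]
j=0 picked index 0: u0 ∈ [0, 2/15)
j=1 picked index 0: u0 ∈ [-1/11, 7/165)
j=2 picked index 1: u0 ∈ [-8/165, 23/660)
j=3 picked index 3: u0 ∈ [-37/660, 2/33)
j=4 picked index 4: u0 ∈ [-1/33, 17/165)
j=5 picked index 5: u0 ∈ [2/165, 8/55)
j=6 picked index 5: u0 ∈ [-13/165, 3/55)
j=7 picked index 7: u0 ∈ [3/220, 5/44)
j=8 picked index 8: u0 ∈ [1/44, 7/66)
j=9 picked index 9: u0 ∈ [1/66, 109/660)
j=10 picked index 9: u0 ∈ [-5/66, 49/660)
intersection: [1/44, 23/660)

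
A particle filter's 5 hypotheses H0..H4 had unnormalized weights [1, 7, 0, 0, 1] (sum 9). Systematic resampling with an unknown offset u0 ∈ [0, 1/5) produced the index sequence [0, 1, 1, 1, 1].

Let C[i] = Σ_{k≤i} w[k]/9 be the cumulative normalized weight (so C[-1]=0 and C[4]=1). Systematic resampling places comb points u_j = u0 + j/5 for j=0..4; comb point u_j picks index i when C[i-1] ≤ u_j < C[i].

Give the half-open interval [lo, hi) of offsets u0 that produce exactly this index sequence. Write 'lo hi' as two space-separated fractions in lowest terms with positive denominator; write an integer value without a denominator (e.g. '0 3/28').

C = [1/9, 8/9, 8/9, 8/9, 1]
j=0 picked index 0: u0 ∈ [0, 1/9)
j=1 picked index 1: u0 ∈ [-4/45, 31/45)
j=2 picked index 1: u0 ∈ [-13/45, 22/45)
j=3 picked index 1: u0 ∈ [-22/45, 13/45)
j=4 picked index 1: u0 ∈ [-31/45, 4/45)
intersection: [0, 4/45)

0 4/45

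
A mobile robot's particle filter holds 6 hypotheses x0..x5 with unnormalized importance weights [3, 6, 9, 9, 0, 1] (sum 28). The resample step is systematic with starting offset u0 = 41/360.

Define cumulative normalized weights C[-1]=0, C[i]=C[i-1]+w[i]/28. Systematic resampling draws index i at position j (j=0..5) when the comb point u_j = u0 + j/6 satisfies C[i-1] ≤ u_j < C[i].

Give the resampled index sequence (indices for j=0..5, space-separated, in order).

C = [3/28, 9/28, 9/14, 27/28, 27/28, 1]
j=0: u_0=41/360 ∈ [3/28, 9/28) → index 1
j=1: u_1=101/360 ∈ [3/28, 9/28) → index 1
j=2: u_2=161/360 ∈ [9/28, 9/14) → index 2
j=3: u_3=221/360 ∈ [9/28, 9/14) → index 2
j=4: u_4=281/360 ∈ [9/14, 27/28) → index 3
j=5: u_5=341/360 ∈ [9/14, 27/28) → index 3

1 1 2 2 3 3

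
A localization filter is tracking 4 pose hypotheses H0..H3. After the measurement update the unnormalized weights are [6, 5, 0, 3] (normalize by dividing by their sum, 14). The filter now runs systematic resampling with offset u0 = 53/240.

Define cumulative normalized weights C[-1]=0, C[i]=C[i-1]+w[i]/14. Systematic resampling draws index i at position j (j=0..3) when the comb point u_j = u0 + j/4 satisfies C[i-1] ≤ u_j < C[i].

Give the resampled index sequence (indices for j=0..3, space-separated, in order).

0 1 1 3

C = [3/7, 11/14, 11/14, 1]
j=0: u_0=53/240 ∈ [0, 3/7) → index 0
j=1: u_1=113/240 ∈ [3/7, 11/14) → index 1
j=2: u_2=173/240 ∈ [3/7, 11/14) → index 1
j=3: u_3=233/240 ∈ [11/14, 1) → index 3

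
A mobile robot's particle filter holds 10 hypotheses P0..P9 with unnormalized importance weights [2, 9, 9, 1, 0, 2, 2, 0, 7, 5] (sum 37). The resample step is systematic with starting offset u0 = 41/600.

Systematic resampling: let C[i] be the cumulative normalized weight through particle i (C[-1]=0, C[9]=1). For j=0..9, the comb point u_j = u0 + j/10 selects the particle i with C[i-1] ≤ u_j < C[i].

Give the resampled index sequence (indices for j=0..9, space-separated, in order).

C = [2/37, 11/37, 20/37, 21/37, 21/37, 23/37, 25/37, 25/37, 32/37, 1]
j=0: u_0=41/600 ∈ [2/37, 11/37) → index 1
j=1: u_1=101/600 ∈ [2/37, 11/37) → index 1
j=2: u_2=161/600 ∈ [2/37, 11/37) → index 1
j=3: u_3=221/600 ∈ [11/37, 20/37) → index 2
j=4: u_4=281/600 ∈ [11/37, 20/37) → index 2
j=5: u_5=341/600 ∈ [21/37, 23/37) → index 5
j=6: u_6=401/600 ∈ [23/37, 25/37) → index 6
j=7: u_7=461/600 ∈ [25/37, 32/37) → index 8
j=8: u_8=521/600 ∈ [32/37, 1) → index 9
j=9: u_9=581/600 ∈ [32/37, 1) → index 9

1 1 1 2 2 5 6 8 9 9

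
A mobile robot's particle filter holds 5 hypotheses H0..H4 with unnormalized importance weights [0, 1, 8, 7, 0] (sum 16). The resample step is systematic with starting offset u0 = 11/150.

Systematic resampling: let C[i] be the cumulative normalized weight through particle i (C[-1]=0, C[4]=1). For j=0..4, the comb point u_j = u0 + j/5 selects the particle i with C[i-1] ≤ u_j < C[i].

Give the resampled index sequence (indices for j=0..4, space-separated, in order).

2 2 2 3 3

C = [0, 1/16, 9/16, 1, 1]
j=0: u_0=11/150 ∈ [1/16, 9/16) → index 2
j=1: u_1=41/150 ∈ [1/16, 9/16) → index 2
j=2: u_2=71/150 ∈ [1/16, 9/16) → index 2
j=3: u_3=101/150 ∈ [9/16, 1) → index 3
j=4: u_4=131/150 ∈ [9/16, 1) → index 3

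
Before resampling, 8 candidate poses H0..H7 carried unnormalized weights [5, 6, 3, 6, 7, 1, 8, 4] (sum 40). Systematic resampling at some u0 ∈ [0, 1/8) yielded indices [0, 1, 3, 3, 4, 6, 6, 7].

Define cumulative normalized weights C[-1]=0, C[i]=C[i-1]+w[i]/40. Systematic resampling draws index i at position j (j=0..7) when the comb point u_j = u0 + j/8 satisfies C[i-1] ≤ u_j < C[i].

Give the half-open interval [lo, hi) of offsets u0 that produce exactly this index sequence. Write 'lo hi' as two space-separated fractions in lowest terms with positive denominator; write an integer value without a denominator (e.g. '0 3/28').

C = [1/8, 11/40, 7/20, 1/2, 27/40, 7/10, 9/10, 1]
j=0 picked index 0: u0 ∈ [0, 1/8)
j=1 picked index 1: u0 ∈ [0, 3/20)
j=2 picked index 3: u0 ∈ [1/10, 1/4)
j=3 picked index 3: u0 ∈ [-1/40, 1/8)
j=4 picked index 4: u0 ∈ [0, 7/40)
j=5 picked index 6: u0 ∈ [3/40, 11/40)
j=6 picked index 6: u0 ∈ [-1/20, 3/20)
j=7 picked index 7: u0 ∈ [1/40, 1/8)
intersection: [1/10, 1/8)

1/10 1/8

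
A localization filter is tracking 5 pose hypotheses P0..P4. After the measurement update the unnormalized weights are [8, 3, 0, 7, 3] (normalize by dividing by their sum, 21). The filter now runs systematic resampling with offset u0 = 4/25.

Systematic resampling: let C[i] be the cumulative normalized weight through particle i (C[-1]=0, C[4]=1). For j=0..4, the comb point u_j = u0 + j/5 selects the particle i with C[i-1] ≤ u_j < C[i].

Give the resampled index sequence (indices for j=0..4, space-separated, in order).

C = [8/21, 11/21, 11/21, 6/7, 1]
j=0: u_0=4/25 ∈ [0, 8/21) → index 0
j=1: u_1=9/25 ∈ [0, 8/21) → index 0
j=2: u_2=14/25 ∈ [11/21, 6/7) → index 3
j=3: u_3=19/25 ∈ [11/21, 6/7) → index 3
j=4: u_4=24/25 ∈ [6/7, 1) → index 4

0 0 3 3 4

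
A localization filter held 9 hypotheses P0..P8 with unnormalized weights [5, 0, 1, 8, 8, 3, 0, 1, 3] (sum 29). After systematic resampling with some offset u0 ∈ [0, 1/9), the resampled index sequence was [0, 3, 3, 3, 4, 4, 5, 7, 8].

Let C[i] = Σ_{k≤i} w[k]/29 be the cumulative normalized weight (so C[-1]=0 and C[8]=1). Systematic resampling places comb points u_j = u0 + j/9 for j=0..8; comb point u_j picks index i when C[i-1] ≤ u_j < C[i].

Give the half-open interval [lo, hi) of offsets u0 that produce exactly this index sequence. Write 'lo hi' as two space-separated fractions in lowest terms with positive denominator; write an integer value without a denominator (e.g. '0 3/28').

C = [5/29, 5/29, 6/29, 14/29, 22/29, 25/29, 25/29, 26/29, 1]
j=0 picked index 0: u0 ∈ [0, 5/29)
j=1 picked index 3: u0 ∈ [25/261, 97/261)
j=2 picked index 3: u0 ∈ [-4/261, 68/261)
j=3 picked index 3: u0 ∈ [-11/87, 13/87)
j=4 picked index 4: u0 ∈ [10/261, 82/261)
j=5 picked index 4: u0 ∈ [-19/261, 53/261)
j=6 picked index 5: u0 ∈ [8/87, 17/87)
j=7 picked index 7: u0 ∈ [22/261, 31/261)
j=8 picked index 8: u0 ∈ [2/261, 1/9)
intersection: [25/261, 1/9)

25/261 1/9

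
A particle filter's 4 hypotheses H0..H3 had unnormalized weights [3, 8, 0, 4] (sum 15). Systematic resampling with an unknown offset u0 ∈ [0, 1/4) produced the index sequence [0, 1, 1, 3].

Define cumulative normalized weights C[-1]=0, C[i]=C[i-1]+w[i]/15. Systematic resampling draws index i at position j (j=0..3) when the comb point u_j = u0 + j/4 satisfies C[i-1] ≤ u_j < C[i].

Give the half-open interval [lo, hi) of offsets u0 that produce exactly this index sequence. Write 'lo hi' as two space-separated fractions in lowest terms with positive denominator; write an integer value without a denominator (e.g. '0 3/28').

0 1/5

C = [1/5, 11/15, 11/15, 1]
j=0 picked index 0: u0 ∈ [0, 1/5)
j=1 picked index 1: u0 ∈ [-1/20, 29/60)
j=2 picked index 1: u0 ∈ [-3/10, 7/30)
j=3 picked index 3: u0 ∈ [-1/60, 1/4)
intersection: [0, 1/5)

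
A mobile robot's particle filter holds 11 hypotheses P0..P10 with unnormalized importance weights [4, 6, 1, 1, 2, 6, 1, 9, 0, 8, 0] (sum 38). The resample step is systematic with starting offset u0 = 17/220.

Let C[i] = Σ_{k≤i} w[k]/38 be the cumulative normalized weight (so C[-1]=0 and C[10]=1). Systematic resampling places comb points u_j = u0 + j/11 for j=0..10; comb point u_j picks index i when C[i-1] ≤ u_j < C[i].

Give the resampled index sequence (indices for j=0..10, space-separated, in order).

0 1 1 4 5 6 7 7 9 9 9

C = [2/19, 5/19, 11/38, 6/19, 7/19, 10/19, 21/38, 15/19, 15/19, 1, 1]
j=0: u_0=17/220 ∈ [0, 2/19) → index 0
j=1: u_1=37/220 ∈ [2/19, 5/19) → index 1
j=2: u_2=57/220 ∈ [2/19, 5/19) → index 1
j=3: u_3=7/20 ∈ [6/19, 7/19) → index 4
j=4: u_4=97/220 ∈ [7/19, 10/19) → index 5
j=5: u_5=117/220 ∈ [10/19, 21/38) → index 6
j=6: u_6=137/220 ∈ [21/38, 15/19) → index 7
j=7: u_7=157/220 ∈ [21/38, 15/19) → index 7
j=8: u_8=177/220 ∈ [15/19, 1) → index 9
j=9: u_9=197/220 ∈ [15/19, 1) → index 9
j=10: u_10=217/220 ∈ [15/19, 1) → index 9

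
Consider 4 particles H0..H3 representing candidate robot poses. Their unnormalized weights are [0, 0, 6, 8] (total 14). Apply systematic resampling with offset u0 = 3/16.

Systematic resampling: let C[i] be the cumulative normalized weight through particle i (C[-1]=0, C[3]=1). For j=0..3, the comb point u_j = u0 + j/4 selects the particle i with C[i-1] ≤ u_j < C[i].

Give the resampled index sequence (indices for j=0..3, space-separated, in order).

2 3 3 3

C = [0, 0, 3/7, 1]
j=0: u_0=3/16 ∈ [0, 3/7) → index 2
j=1: u_1=7/16 ∈ [3/7, 1) → index 3
j=2: u_2=11/16 ∈ [3/7, 1) → index 3
j=3: u_3=15/16 ∈ [3/7, 1) → index 3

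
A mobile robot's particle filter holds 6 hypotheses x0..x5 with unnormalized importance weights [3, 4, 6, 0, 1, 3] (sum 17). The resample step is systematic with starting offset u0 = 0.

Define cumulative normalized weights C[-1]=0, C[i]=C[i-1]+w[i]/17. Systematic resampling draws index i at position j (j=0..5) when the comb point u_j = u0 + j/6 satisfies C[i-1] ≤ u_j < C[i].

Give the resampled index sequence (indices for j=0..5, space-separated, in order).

0 0 1 2 2 5

C = [3/17, 7/17, 13/17, 13/17, 14/17, 1]
j=0: u_0=0 ∈ [0, 3/17) → index 0
j=1: u_1=1/6 ∈ [0, 3/17) → index 0
j=2: u_2=1/3 ∈ [3/17, 7/17) → index 1
j=3: u_3=1/2 ∈ [7/17, 13/17) → index 2
j=4: u_4=2/3 ∈ [7/17, 13/17) → index 2
j=5: u_5=5/6 ∈ [14/17, 1) → index 5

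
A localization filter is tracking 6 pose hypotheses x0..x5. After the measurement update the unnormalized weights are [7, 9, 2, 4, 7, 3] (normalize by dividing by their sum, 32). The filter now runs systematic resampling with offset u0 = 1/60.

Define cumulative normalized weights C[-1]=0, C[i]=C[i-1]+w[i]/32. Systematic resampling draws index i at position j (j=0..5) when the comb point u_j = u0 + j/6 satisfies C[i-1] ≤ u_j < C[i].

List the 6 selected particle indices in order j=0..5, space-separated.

0 0 1 2 3 4

C = [7/32, 1/2, 9/16, 11/16, 29/32, 1]
j=0: u_0=1/60 ∈ [0, 7/32) → index 0
j=1: u_1=11/60 ∈ [0, 7/32) → index 0
j=2: u_2=7/20 ∈ [7/32, 1/2) → index 1
j=3: u_3=31/60 ∈ [1/2, 9/16) → index 2
j=4: u_4=41/60 ∈ [9/16, 11/16) → index 3
j=5: u_5=17/20 ∈ [11/16, 29/32) → index 4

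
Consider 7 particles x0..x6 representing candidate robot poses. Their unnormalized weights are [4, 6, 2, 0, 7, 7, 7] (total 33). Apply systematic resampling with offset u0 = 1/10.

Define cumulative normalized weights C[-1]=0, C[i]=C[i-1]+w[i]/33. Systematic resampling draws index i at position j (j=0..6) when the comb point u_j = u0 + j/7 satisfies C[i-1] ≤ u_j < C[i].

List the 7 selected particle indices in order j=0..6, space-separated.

0 1 4 4 5 6 6

C = [4/33, 10/33, 4/11, 4/11, 19/33, 26/33, 1]
j=0: u_0=1/10 ∈ [0, 4/33) → index 0
j=1: u_1=17/70 ∈ [4/33, 10/33) → index 1
j=2: u_2=27/70 ∈ [4/11, 19/33) → index 4
j=3: u_3=37/70 ∈ [4/11, 19/33) → index 4
j=4: u_4=47/70 ∈ [19/33, 26/33) → index 5
j=5: u_5=57/70 ∈ [26/33, 1) → index 6
j=6: u_6=67/70 ∈ [26/33, 1) → index 6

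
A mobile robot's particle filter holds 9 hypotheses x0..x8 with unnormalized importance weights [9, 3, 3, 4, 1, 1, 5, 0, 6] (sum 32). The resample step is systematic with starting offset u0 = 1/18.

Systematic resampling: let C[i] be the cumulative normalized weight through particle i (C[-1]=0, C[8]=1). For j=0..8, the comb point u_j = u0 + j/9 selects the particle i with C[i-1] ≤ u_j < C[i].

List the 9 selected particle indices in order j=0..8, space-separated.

0 0 0 2 3 4 6 8 8

C = [9/32, 3/8, 15/32, 19/32, 5/8, 21/32, 13/16, 13/16, 1]
j=0: u_0=1/18 ∈ [0, 9/32) → index 0
j=1: u_1=1/6 ∈ [0, 9/32) → index 0
j=2: u_2=5/18 ∈ [0, 9/32) → index 0
j=3: u_3=7/18 ∈ [3/8, 15/32) → index 2
j=4: u_4=1/2 ∈ [15/32, 19/32) → index 3
j=5: u_5=11/18 ∈ [19/32, 5/8) → index 4
j=6: u_6=13/18 ∈ [21/32, 13/16) → index 6
j=7: u_7=5/6 ∈ [13/16, 1) → index 8
j=8: u_8=17/18 ∈ [13/16, 1) → index 8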